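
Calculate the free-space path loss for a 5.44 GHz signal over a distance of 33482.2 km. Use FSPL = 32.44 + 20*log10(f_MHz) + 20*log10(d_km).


f = 5.44 GHz = 5440.0000 MHz
d = 33482.2 km
FSPL = 32.44 + 20*log10(5440.0000) + 20*log10(33482.2)
FSPL = 32.44 + 74.7120 + 90.4963
FSPL = 197.6483 dB

197.6483 dB


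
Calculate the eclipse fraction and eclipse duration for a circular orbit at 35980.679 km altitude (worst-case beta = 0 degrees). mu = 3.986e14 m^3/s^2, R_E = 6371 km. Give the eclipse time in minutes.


r = 42351.6790 km
T = 1445.6592 min
Eclipse fraction = arcsin(R_E/r)/pi = arcsin(6371.0000/42351.6790)/pi
= arcsin(0.1504309)/pi = 0.04806609
Eclipse duration = 0.04806609 * 1445.6592 = 69.4872 min

69.4872 minutes


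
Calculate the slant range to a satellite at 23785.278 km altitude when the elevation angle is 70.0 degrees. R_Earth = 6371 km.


h = 23785.278 km, el = 70.0 deg
d = -R_E*sin(el) + sqrt((R_E*sin(el))^2 + 2*R_E*h + h^2)
d = -6371.0000*sin(1.2217) + sqrt((6371.0000*0.9396926)^2 + 2*6371.0000*23785.278 + 23785.278^2)
d = 24090.6686 km

24090.6686 km


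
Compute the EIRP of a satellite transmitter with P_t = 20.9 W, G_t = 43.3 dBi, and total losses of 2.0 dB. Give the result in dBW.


Pt = 20.9 W = 13.2015 dBW
EIRP = Pt_dBW + Gt - losses = 13.2015 + 43.3 - 2.0 = 54.5015 dBW

54.5015 dBW


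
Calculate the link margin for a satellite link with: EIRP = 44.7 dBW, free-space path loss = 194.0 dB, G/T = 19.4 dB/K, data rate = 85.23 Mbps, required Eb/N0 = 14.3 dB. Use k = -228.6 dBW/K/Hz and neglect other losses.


C/N0 = EIRP - FSPL + G/T - k = 44.7 - 194.0 + 19.4 - (-228.6)
C/N0 = 98.7000 dB-Hz
R_b = 85.23 Mbps = 8.523e+07 bps -> 10*log10(R_b) = 79.3059 dB-Hz
Eb/N0 = C/N0 - 10*log10(R_b) = 98.7000 - 79.3059 = 19.3941 dB
Margin = Eb/N0 - Eb/N0_req = 19.3941 - 14.3 = 5.0941 dB (link closes)

5.0941 dB


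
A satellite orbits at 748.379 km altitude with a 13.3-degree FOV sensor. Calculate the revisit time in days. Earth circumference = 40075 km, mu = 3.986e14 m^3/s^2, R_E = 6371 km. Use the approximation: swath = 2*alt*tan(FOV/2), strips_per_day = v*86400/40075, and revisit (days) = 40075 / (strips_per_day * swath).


swath = 2*748.379*tan(0.1160644) = 174.5046 km
v = sqrt(mu/r) = 7482.5149 m/s = 7.4825 km/s
strips/day = v*86400/40075 = 7.4825*86400/40075 = 16.1320
coverage/day = strips * swath = 16.1320 * 174.5046 = 2815.1055 km
revisit = 40075 / 2815.1055 = 14.2357 days

14.2357 days


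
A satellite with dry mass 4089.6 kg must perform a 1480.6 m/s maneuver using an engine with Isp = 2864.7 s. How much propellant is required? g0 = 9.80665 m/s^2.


ve = Isp * g0 = 2864.7 * 9.80665 = 28093.110255 m/s
mass ratio = exp(dv/ve) = exp(1480.6/28093.110255) = 1.05411686
m_prop = m_dry * (mr - 1) = 4089.6 * (1.05411686 - 1)
m_prop = 221.3163 kg

221.3163 kg


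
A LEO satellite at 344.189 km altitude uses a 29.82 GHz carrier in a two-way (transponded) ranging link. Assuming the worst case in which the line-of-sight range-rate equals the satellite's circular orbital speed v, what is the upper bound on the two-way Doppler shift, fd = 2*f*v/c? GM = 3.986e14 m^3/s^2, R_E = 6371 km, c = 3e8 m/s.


r = 6.715189e+06 m
v = sqrt(mu/r) = 7704.4125 m/s (worst-case radial velocity)
f = 29.82 GHz = 2.982e+10 Hz
fd = 2*f*v/c = 2*2.982e+10*7704.4125/3.0e+08
fd = 1.5316372e+06 Hz

1.5316e+06 Hz


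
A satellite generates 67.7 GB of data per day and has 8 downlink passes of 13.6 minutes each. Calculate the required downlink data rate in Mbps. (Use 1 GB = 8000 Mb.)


total contact time = 8 * 13.6 * 60 = 6528.0000 s
data = 67.7 GB = 541600.0000 Mb
rate = 541600.0000 / 6528.0000 = 82.9657 Mbps

82.9657 Mbps


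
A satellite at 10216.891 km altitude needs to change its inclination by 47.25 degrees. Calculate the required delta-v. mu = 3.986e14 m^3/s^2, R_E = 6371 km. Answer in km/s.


r = 16587.8910 km = 1.6587891e+07 m
V = sqrt(mu/r) = 4901.9972 m/s
di = 47.25 deg = 0.8246681 rad
dV = 2*V*sin(di/2) = 2*4901.9972*sin(0.412334)
dV = 3928.9393 m/s = 3.9289 km/s

3.9289 km/s


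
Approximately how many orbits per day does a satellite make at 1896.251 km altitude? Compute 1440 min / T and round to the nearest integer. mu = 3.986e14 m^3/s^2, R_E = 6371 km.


r = 8.267251e+06 m
T = 2*pi*sqrt(r^3/mu) = 7480.8838 s = 124.6814 min
revs/day = 1440 / 124.6814 = 11.5494
Rounded: 12 revolutions per day

12 revolutions per day


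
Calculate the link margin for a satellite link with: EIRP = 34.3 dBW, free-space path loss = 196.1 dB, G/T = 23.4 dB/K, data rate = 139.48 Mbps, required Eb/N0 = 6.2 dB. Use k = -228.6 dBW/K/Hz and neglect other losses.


C/N0 = EIRP - FSPL + G/T - k = 34.3 - 196.1 + 23.4 - (-228.6)
C/N0 = 90.2000 dB-Hz
R_b = 139.48 Mbps = 1.3948e+08 bps -> 10*log10(R_b) = 81.4451 dB-Hz
Eb/N0 = C/N0 - 10*log10(R_b) = 90.2000 - 81.4451 = 8.7549 dB
Margin = Eb/N0 - Eb/N0_req = 8.7549 - 6.2 = 2.5549 dB (link closes)

2.5549 dB


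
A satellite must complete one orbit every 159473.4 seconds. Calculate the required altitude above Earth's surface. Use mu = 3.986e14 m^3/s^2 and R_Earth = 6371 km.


T = 159473.4 s
r = (mu*T^2/(4*pi^2))^(1/3) = (3.986e14 * 159473.4^2 / (4*pi^2))^(1/3)
r = 6.3560117e+07 m = 63560.1170 km
alt = r - R_E = 63560.1170 - 6371 = 57189.1170 km

57189.1170 km


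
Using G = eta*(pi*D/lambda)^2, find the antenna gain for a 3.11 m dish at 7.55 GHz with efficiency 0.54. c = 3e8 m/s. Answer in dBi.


lambda = c/f = 3e8 / 7.55e+09 = 0.0397351 m
G = eta*(pi*D/lambda)^2 = 0.54*(pi*3.11/0.0397351)^2
G = 32648.6837 (linear)
G = 10*log10(32648.6837) = 45.1387 dBi

45.1387 dBi


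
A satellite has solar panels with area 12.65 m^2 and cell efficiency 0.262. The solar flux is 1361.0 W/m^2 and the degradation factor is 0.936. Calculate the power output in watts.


P = area * eta * S * degradation
P = 12.65 * 0.262 * 1361.0 * 0.936
P = 4222.0735 W

4222.0735 W


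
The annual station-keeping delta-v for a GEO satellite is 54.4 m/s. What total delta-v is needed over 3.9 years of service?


dV = rate * years = 54.4 * 3.9
dV = 212.1600 m/s

212.1600 m/s


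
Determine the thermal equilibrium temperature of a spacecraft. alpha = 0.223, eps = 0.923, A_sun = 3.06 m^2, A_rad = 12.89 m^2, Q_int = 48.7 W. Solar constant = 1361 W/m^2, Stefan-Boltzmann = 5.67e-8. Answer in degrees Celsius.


Numerator = alpha*S*A_sun + Q_int = 0.223*1361*3.06 + 48.7 = 977.4192 W
Denominator = eps*sigma*A_rad = 0.923*5.67e-8*12.89 = 6.7458655e-07 W/K^4
T^4 = 1.4489159e+09 K^4
T = 195.1016 K = -78.0484 C

-78.0484 degrees Celsius


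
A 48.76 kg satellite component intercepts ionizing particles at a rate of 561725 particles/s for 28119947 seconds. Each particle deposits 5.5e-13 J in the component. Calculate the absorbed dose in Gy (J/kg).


Total energy deposited = rate * time * E_per
  = 561725 * 28119947 * 5.5e-13 = 8.6876 J
Dose = E_total / mass = 8.6876 / 48.76
Dose = 0.1781711 Gy

0.1782 Gy


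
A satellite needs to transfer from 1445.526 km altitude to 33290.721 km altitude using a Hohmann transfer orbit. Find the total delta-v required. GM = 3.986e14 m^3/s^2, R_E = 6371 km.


r1 = 7816.5260 km = 7.816526e+06 m
r2 = 39661.7210 km = 3.9661721e+07 m
dv1 = sqrt(mu/r1)*(sqrt(2*r2/(r1+r2)) - 1) = 2089.2420 m/s
dv2 = sqrt(mu/r2)*(1 - sqrt(2*r1/(r1+r2))) = 1351.0688 m/s
total dv = |dv1| + |dv2| = 2089.2420 + 1351.0688 = 3440.3108 m/s = 3.4403 km/s

3.4403 km/s


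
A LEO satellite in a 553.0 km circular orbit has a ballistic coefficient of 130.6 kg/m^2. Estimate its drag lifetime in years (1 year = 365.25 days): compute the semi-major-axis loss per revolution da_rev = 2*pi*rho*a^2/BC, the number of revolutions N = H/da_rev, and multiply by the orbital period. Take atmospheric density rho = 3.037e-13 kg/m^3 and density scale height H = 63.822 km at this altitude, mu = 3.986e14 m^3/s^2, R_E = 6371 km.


a = R_E + alt = 6924.0000 km = 6.924e+06 m
da_rev = 2*pi*rho*a^2/BC = 2*pi*3.037e-13*(6.924e+06)^2/130.6 = 0.700479777 m per revolution
N = H/da_rev = 63822.0000 m / 0.700479777 m = 91111.8380 revolutions
P = 2*pi*sqrt(a^3/mu) = 5733.8564 s
lifetime = N*P = 91111.8380 * 5733.8564 = 5.2242219e+08 s = 6046.5532 days
years = 6046.5532 / 365.25 = 16.5546 years

16.5546 years


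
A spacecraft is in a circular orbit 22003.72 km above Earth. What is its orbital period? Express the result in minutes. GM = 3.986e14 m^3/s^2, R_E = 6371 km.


r = 28374.7200 km = 2.837472e+07 m
T = 2*pi*sqrt(r^3/mu) = 2*pi*sqrt(2.2845189e+22 / 3.986e14)
T = 47567.3107 s = 792.7885 min

792.7885 minutes


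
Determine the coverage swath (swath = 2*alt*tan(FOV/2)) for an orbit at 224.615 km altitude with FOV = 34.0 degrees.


FOV = 34.0 deg = 0.5934119 rad
swath = 2 * alt * tan(FOV/2) = 2 * 224.615 * tan(0.296706)
swath = 2 * 224.615 * 0.3057307
swath = 137.3434 km

137.3434 km


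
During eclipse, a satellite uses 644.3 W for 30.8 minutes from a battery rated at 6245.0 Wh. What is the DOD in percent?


E_used = P * t / 60 = 644.3 * 30.8 / 60 = 330.7407 Wh
DOD = E_used / E_total * 100 = 330.7407 / 6245.0 * 100
DOD = 5.2961 %

5.2961 %


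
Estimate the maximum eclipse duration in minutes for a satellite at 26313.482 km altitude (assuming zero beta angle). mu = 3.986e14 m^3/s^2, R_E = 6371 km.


r = 32684.4820 km
T = 980.1045 min
Eclipse fraction = arcsin(R_E/r)/pi = arcsin(6371.0000/32684.4820)/pi
= arcsin(0.1949243)/pi = 0.06244612
Eclipse duration = 0.06244612 * 980.1045 = 61.2037 min

61.2037 minutes


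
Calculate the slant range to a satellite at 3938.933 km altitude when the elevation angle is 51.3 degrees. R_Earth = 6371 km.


h = 3938.933 km, el = 51.3 deg
d = -R_E*sin(el) + sqrt((R_E*sin(el))^2 + 2*R_E*h + h^2)
d = -6371.0000*sin(0.8953539) + sqrt((6371.0000*0.7804304)^2 + 2*6371.0000*3938.933 + 3938.933^2)
d = 4537.1931 km

4537.1931 km


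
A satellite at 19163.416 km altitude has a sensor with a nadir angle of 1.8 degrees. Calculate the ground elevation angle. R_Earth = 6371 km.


r = R_E + alt = 25534.4160 km
Law of sines in the satellite / Earth-center / ground-point triangle:
  sin(nadir)/R_E = sin(90 + el)/r  =>  cos(el) = (r/R_E)*sin(nadir)
cos(el) = (25534.4160 / 6371.0000) * sin(1.8 deg) = 0.1258916
el = arccos(0.1258916) = 82.7678 deg
(Earth-central angle = 90 - nadir - el = 5.4322 deg)

82.7678 degrees


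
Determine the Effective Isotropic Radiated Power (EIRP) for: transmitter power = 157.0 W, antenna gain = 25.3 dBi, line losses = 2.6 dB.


Pt = 157.0 W = 21.9590 dBW
EIRP = Pt_dBW + Gt - losses = 21.9590 + 25.3 - 2.6 = 44.6590 dBW

44.6590 dBW


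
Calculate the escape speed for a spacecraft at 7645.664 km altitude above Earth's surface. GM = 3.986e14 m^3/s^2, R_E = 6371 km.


r = 6371.0 + 7645.664 = 14016.6640 km = 1.4016664e+07 m
v_esc = sqrt(2*mu/r) = sqrt(2*3.986e14 / 1.4016664e+07)
v_esc = 7541.5621 m/s = 7.5416 km/s

7.5416 km/s


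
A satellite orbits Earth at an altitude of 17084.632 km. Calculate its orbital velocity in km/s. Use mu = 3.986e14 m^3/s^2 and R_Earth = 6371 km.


r = R_E + alt = 6371.0 + 17084.632 = 23455.6320 km = 2.3455632e+07 m
v = sqrt(mu/r) = sqrt(3.986e14 / 2.3455632e+07) = 4122.3520 m/s = 4.1224 km/s

4.1224 km/s


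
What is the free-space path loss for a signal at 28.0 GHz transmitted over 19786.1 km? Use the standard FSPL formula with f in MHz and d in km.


f = 28.0 GHz = 28000.0000 MHz
d = 19786.1 km
FSPL = 32.44 + 20*log10(28000.0000) + 20*log10(19786.1)
FSPL = 32.44 + 88.9432 + 85.9272
FSPL = 207.3104 dB

207.3104 dB


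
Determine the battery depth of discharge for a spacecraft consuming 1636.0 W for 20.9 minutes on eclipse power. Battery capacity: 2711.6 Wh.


E_used = P * t / 60 = 1636.0 * 20.9 / 60 = 569.8733 Wh
DOD = E_used / E_total * 100 = 569.8733 / 2711.6 * 100
DOD = 21.0161 %

21.0161 %


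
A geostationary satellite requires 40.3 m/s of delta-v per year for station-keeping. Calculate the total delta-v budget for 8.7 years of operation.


dV = rate * years = 40.3 * 8.7
dV = 350.6100 m/s

350.6100 m/s


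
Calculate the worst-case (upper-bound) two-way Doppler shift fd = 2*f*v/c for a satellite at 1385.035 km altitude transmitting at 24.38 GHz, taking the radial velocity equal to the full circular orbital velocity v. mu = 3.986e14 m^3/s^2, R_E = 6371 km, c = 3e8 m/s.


r = 7.756035e+06 m
v = sqrt(mu/r) = 7168.8380 m/s (worst-case radial velocity)
f = 24.38 GHz = 2.438e+10 Hz
fd = 2*f*v/c = 2*2.438e+10*7168.8380/3.0e+08
fd = 1.1651751e+06 Hz

1.1652e+06 Hz


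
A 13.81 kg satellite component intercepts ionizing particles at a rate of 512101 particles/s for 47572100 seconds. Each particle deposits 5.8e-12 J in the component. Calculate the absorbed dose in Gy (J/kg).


Total energy deposited = rate * time * E_per
  = 512101 * 47572100 * 5.8e-12 = 141.2980 J
Dose = E_total / mass = 141.2980 / 13.81
Dose = 10.2316 Gy

10.2316 Gy


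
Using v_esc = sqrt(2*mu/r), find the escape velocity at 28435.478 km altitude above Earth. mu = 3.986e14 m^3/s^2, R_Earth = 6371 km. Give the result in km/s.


r = 6371.0 + 28435.478 = 34806.4780 km = 3.4806478e+07 m
v_esc = sqrt(2*mu/r) = sqrt(2*3.986e14 / 3.4806478e+07)
v_esc = 4785.7896 m/s = 4.7858 km/s

4.7858 km/s


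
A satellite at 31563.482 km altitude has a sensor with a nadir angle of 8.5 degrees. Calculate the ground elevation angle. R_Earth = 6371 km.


r = R_E + alt = 37934.4820 km
Law of sines in the satellite / Earth-center / ground-point triangle:
  sin(nadir)/R_E = sin(90 + el)/r  =>  cos(el) = (r/R_E)*sin(nadir)
cos(el) = (37934.4820 / 6371.0000) * sin(8.5 deg) = 0.8800931
el = arccos(0.8800931) = 28.3464 deg
(Earth-central angle = 90 - nadir - el = 53.1536 deg)

28.3464 degrees


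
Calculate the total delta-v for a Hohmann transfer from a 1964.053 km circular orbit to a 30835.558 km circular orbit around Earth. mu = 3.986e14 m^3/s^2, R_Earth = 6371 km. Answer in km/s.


r1 = 8335.0530 km = 8.335053e+06 m
r2 = 37206.5580 km = 3.7206558e+07 m
dv1 = sqrt(mu/r1)*(sqrt(2*r2/(r1+r2)) - 1) = 1924.2941 m/s
dv2 = sqrt(mu/r2)*(1 - sqrt(2*r1/(r1+r2))) = 1292.8296 m/s
total dv = |dv1| + |dv2| = 1924.2941 + 1292.8296 = 3217.1237 m/s = 3.2171 km/s

3.2171 km/s


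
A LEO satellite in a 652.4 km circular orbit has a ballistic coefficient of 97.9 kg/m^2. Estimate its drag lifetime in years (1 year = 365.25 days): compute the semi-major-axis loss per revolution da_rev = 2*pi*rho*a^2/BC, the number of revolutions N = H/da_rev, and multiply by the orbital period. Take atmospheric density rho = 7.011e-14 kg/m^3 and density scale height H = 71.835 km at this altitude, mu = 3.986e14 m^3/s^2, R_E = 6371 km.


a = R_E + alt = 7023.4000 km = 7.0234e+06 m
da_rev = 2*pi*rho*a^2/BC = 2*pi*7.011e-14*(7.0234e+06)^2/97.9 = 0.221958586 m per revolution
N = H/da_rev = 71835.0000 m / 0.221958586 m = 323641.4557 revolutions
P = 2*pi*sqrt(a^3/mu) = 5857.7701 s
lifetime = N*P = 323641.4557 * 5857.7701 = 1.8958173e+09 s = 21942.3294 days
years = 21942.3294 / 365.25 = 60.0748 years

60.0748 years


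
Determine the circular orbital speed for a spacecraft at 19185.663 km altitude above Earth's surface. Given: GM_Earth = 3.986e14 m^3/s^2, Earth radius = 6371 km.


r = R_E + alt = 6371.0 + 19185.663 = 25556.6630 km = 2.5556663e+07 m
v = sqrt(mu/r) = sqrt(3.986e14 / 2.5556663e+07) = 3949.2677 m/s = 3.9493 km/s

3.9493 km/s


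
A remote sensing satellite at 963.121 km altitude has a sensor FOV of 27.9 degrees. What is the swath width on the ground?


FOV = 27.9 deg = 0.4869469 rad
swath = 2 * alt * tan(FOV/2) = 2 * 963.121 * tan(0.2434734)
swath = 2 * 963.121 * 0.2484013
swath = 478.4810 km

478.4810 km


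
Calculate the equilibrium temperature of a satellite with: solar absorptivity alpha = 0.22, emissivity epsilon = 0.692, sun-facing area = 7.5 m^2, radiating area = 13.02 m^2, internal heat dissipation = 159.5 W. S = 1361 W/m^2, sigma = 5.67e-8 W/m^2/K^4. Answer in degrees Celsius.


Numerator = alpha*S*A_sun + Q_int = 0.22*1361*7.5 + 159.5 = 2405.1500 W
Denominator = eps*sigma*A_rad = 0.692*5.67e-8*13.02 = 5.1085793e-07 W/K^4
T^4 = 4.7080604e+09 K^4
T = 261.9452 K = -11.2048 C

-11.2048 degrees Celsius


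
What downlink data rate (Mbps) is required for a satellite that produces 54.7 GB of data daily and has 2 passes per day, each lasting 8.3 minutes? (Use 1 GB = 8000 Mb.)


total contact time = 2 * 8.3 * 60 = 996.0000 s
data = 54.7 GB = 437600.0000 Mb
rate = 437600.0000 / 996.0000 = 439.3574 Mbps

439.3574 Mbps


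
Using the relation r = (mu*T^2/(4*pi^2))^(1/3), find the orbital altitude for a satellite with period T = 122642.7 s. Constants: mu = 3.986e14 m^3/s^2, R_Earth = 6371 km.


T = 122642.7 s
r = (mu*T^2/(4*pi^2))^(1/3) = (3.986e14 * 122642.7^2 / (4*pi^2))^(1/3)
r = 5.3352362e+07 m = 53352.3624 km
alt = r - R_E = 53352.3624 - 6371 = 46981.3624 km

46981.3624 km


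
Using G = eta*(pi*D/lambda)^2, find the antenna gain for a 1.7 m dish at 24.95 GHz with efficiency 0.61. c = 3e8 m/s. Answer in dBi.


lambda = c/f = 3e8 / 2.495e+10 = 0.01202405 m
G = eta*(pi*D/lambda)^2 = 0.61*(pi*1.7/0.01202405)^2
G = 120344.4354 (linear)
G = 10*log10(120344.4354) = 50.8043 dBi

50.8043 dBi


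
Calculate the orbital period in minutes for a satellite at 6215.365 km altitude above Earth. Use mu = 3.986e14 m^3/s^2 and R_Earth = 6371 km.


r = 12586.3650 km = 1.2586365e+07 m
T = 2*pi*sqrt(r^3/mu) = 2*pi*sqrt(1.9938889e+21 / 3.986e14)
T = 14052.7624 s = 234.2127 min

234.2127 minutes


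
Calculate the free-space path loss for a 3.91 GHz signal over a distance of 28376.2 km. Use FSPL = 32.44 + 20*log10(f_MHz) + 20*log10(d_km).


f = 3.91 GHz = 3910.0000 MHz
d = 28376.2 km
FSPL = 32.44 + 20*log10(3910.0000) + 20*log10(28376.2)
FSPL = 32.44 + 71.8435 + 89.0591
FSPL = 193.3426 dB

193.3426 dB


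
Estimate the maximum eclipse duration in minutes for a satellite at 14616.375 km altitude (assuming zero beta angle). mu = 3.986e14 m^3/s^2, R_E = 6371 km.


r = 20987.3750 km
T = 504.3095 min
Eclipse fraction = arcsin(R_E/r)/pi = arcsin(6371.0000/20987.3750)/pi
= arcsin(0.3035635)/pi = 0.09817644
Eclipse duration = 0.09817644 * 504.3095 = 49.5113 min

49.5113 minutes


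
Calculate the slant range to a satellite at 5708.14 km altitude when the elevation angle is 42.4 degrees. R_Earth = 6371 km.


h = 5708.14 km, el = 42.4 deg
d = -R_E*sin(el) + sqrt((R_E*sin(el))^2 + 2*R_E*h + h^2)
d = -6371.0000*sin(0.7400196) + sqrt((6371.0000*0.6743024)^2 + 2*6371.0000*5708.14 + 5708.14^2)
d = 6829.2804 km

6829.2804 km


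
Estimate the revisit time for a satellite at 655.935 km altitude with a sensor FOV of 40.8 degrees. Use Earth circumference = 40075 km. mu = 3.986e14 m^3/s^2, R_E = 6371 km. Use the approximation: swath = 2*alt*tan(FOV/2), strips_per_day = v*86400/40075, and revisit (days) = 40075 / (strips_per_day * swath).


swath = 2*655.935*tan(0.3560472) = 487.8801 km
v = sqrt(mu/r) = 7531.5728 m/s = 7.5316 km/s
strips/day = v*86400/40075 = 7.5316*86400/40075 = 16.2378
coverage/day = strips * swath = 16.2378 * 487.8801 = 7922.0755 km
revisit = 40075 / 7922.0755 = 5.0586 days

5.0586 days


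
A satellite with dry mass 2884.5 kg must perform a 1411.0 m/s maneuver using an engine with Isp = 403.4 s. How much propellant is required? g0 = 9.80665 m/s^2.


ve = Isp * g0 = 403.4 * 9.80665 = 3956.002610 m/s
mass ratio = exp(dv/ve) = exp(1411.0/3956.002610) = 1.42856890
m_prop = m_dry * (mr - 1) = 2884.5 * (1.42856890 - 1)
m_prop = 1236.2070 kg

1236.2070 kg


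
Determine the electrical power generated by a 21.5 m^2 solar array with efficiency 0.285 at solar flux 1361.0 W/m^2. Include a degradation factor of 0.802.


P = area * eta * S * degradation
P = 21.5 * 0.285 * 1361.0 * 0.802
P = 6688.3011 W

6688.3011 W


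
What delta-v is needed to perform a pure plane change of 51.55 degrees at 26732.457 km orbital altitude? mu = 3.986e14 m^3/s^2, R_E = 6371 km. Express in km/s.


r = 33103.4570 km = 3.3103457e+07 m
V = sqrt(mu/r) = 3470.0200 m/s
di = 51.55 deg = 0.8997172 rad
dV = 2*V*sin(di/2) = 2*3470.0200*sin(0.4498586)
dV = 3017.7946 m/s = 3.0178 km/s

3.0178 km/s


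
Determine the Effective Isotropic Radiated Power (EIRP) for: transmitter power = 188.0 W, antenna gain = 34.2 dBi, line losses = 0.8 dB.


Pt = 188.0 W = 22.7416 dBW
EIRP = Pt_dBW + Gt - losses = 22.7416 + 34.2 - 0.8 = 56.1416 dBW

56.1416 dBW


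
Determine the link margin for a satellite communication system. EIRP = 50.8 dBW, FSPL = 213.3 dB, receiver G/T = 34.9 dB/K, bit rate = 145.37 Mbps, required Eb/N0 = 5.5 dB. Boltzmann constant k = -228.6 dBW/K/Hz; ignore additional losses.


C/N0 = EIRP - FSPL + G/T - k = 50.8 - 213.3 + 34.9 - (-228.6)
C/N0 = 101.0000 dB-Hz
R_b = 145.37 Mbps = 1.4537e+08 bps -> 10*log10(R_b) = 81.6247 dB-Hz
Eb/N0 = C/N0 - 10*log10(R_b) = 101.0000 - 81.6247 = 19.3753 dB
Margin = Eb/N0 - Eb/N0_req = 19.3753 - 5.5 = 13.8753 dB (link closes)

13.8753 dB


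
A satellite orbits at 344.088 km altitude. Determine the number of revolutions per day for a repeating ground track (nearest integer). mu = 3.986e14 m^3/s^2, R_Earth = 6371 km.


r = 6.715088e+06 m
T = 2*pi*sqrt(r^3/mu) = 5476.3196 s = 91.2720 min
revs/day = 1440 / 91.2720 = 15.7770
Rounded: 16 revolutions per day

16 revolutions per day


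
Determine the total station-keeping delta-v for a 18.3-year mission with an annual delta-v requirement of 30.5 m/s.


dV = rate * years = 30.5 * 18.3
dV = 558.1500 m/s

558.1500 m/s


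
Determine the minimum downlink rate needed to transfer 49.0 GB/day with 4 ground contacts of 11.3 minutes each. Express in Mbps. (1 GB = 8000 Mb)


total contact time = 4 * 11.3 * 60 = 2712.0000 s
data = 49.0 GB = 392000.0000 Mb
rate = 392000.0000 / 2712.0000 = 144.5428 Mbps

144.5428 Mbps


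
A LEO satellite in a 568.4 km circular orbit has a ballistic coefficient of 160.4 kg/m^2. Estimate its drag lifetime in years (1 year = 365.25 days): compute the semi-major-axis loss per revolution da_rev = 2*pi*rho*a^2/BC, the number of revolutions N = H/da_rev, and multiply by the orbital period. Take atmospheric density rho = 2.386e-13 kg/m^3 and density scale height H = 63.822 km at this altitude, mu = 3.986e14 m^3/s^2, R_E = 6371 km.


a = R_E + alt = 6939.4000 km = 6.9394e+06 m
da_rev = 2*pi*rho*a^2/BC = 2*pi*2.386e-13*(6.9394e+06)^2/160.4 = 0.450080075 m per revolution
N = H/da_rev = 63822.0000 m / 0.450080075 m = 141801.4339 revolutions
P = 2*pi*sqrt(a^3/mu) = 5752.9964 s
lifetime = N*P = 141801.4339 * 5752.9964 = 8.1578314e+08 s = 9441.9345 days
years = 9441.9345 / 365.25 = 25.8506 years

25.8506 years


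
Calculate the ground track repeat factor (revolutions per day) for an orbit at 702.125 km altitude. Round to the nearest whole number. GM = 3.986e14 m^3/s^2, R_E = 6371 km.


r = 7.073125e+06 m
T = 2*pi*sqrt(r^3/mu) = 5920.0888 s = 98.6681 min
revs/day = 1440 / 98.6681 = 14.5944
Rounded: 15 revolutions per day

15 revolutions per day


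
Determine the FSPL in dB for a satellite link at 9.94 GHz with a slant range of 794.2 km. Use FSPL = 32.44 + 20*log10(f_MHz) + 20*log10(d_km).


f = 9.94 GHz = 9940.0000 MHz
d = 794.2 km
FSPL = 32.44 + 20*log10(9940.0000) + 20*log10(794.2)
FSPL = 32.44 + 79.9477 + 57.9986
FSPL = 170.3863 dB

170.3863 dB


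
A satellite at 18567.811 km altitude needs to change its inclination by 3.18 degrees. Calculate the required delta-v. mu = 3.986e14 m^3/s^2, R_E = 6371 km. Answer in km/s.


r = 24938.8110 km = 2.4938811e+07 m
V = sqrt(mu/r) = 3997.8894 m/s
di = 3.18 deg = 0.05550147 rad
dV = 2*V*sin(di/2) = 2*3997.8894*sin(0.02775074)
dV = 221.8603 m/s = 0.2218603 km/s

0.2219 km/s


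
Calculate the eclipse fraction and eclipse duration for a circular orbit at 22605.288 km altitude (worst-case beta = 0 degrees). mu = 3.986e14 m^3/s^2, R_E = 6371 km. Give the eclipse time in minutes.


r = 28976.2880 km
T = 818.1333 min
Eclipse fraction = arcsin(R_E/r)/pi = arcsin(6371.0000/28976.2880)/pi
= arcsin(0.2198694)/pi = 0.07056313
Eclipse duration = 0.07056313 * 818.1333 = 57.7301 min

57.7301 minutes


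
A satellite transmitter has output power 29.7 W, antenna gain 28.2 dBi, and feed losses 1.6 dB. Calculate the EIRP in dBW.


Pt = 29.7 W = 14.7276 dBW
EIRP = Pt_dBW + Gt - losses = 14.7276 + 28.2 - 1.6 = 41.3276 dBW

41.3276 dBW


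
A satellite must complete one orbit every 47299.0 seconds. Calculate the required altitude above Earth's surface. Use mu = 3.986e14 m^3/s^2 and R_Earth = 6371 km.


T = 47299.0 s
r = (mu*T^2/(4*pi^2))^(1/3) = (3.986e14 * 47299.0^2 / (4*pi^2))^(1/3)
r = 2.8267918e+07 m = 28267.9182 km
alt = r - R_E = 28267.9182 - 6371 = 21896.9182 km

21896.9182 km


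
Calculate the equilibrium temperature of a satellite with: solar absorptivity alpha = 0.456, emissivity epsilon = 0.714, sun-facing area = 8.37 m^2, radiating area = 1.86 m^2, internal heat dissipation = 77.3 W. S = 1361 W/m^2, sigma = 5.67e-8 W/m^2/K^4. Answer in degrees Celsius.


Numerator = alpha*S*A_sun + Q_int = 0.456*1361*8.37 + 77.3 = 5271.8559 W
Denominator = eps*sigma*A_rad = 0.714*5.67e-8*1.86 = 7.5299868e-08 W/K^4
T^4 = 7.001149e+10 K^4
T = 514.3898 K = 241.2398 C

241.2398 degrees Celsius


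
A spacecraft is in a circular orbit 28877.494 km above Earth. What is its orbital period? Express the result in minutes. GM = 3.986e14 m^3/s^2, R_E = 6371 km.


r = 35248.4940 km = 3.5248494e+07 m
T = 2*pi*sqrt(r^3/mu) = 2*pi*sqrt(4.3794714e+22 / 3.986e14)
T = 65860.0522 s = 1097.6675 min

1097.6675 minutes


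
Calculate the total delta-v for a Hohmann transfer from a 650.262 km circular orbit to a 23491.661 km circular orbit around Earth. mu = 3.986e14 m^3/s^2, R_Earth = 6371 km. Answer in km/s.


r1 = 7021.2620 km = 7.021262e+06 m
r2 = 29862.6610 km = 2.9862661e+07 m
dv1 = sqrt(mu/r1)*(sqrt(2*r2/(r1+r2)) - 1) = 2053.2467 m/s
dv2 = sqrt(mu/r2)*(1 - sqrt(2*r1/(r1+r2))) = 1399.1774 m/s
total dv = |dv1| + |dv2| = 2053.2467 + 1399.1774 = 3452.4241 m/s = 3.4524 km/s

3.4524 km/s


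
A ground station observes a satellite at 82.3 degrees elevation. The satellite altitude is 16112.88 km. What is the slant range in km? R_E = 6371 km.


h = 16112.88 km, el = 82.3 deg
d = -R_E*sin(el) + sqrt((R_E*sin(el))^2 + 2*R_E*h + h^2)
d = -6371.0000*sin(1.4364) + sqrt((6371.0000*0.9909832)^2 + 2*6371.0000*16112.88 + 16112.88^2)
d = 16154.1158 km

16154.1158 km


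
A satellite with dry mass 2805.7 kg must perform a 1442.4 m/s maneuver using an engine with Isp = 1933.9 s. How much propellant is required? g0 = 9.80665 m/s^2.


ve = Isp * g0 = 1933.9 * 9.80665 = 18965.080435 m/s
mass ratio = exp(dv/ve) = exp(1442.4/18965.080435) = 1.07902253
m_prop = m_dry * (mr - 1) = 2805.7 * (1.07902253 - 1)
m_prop = 221.7135 kg

221.7135 kg


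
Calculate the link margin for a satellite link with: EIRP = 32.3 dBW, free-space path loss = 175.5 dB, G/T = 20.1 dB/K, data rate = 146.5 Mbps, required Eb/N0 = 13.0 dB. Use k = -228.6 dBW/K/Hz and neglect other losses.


C/N0 = EIRP - FSPL + G/T - k = 32.3 - 175.5 + 20.1 - (-228.6)
C/N0 = 105.5000 dB-Hz
R_b = 146.5 Mbps = 1.465e+08 bps -> 10*log10(R_b) = 81.6584 dB-Hz
Eb/N0 = C/N0 - 10*log10(R_b) = 105.5000 - 81.6584 = 23.8416 dB
Margin = Eb/N0 - Eb/N0_req = 23.8416 - 13.0 = 10.8416 dB (link closes)

10.8416 dB


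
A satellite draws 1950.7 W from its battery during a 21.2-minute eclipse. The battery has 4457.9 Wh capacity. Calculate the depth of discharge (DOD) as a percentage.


E_used = P * t / 60 = 1950.7 * 21.2 / 60 = 689.2473 Wh
DOD = E_used / E_total * 100 = 689.2473 / 4457.9 * 100
DOD = 15.4613 %

15.4613 %


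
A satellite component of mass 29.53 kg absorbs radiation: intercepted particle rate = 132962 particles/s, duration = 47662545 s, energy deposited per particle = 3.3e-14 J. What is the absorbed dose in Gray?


Total energy deposited = rate * time * E_per
  = 132962 * 47662545 * 3.3e-14 = 0.2091311 J
Dose = E_total / mass = 0.2091311 / 29.53
Dose = 0.007081989 Gy

0.0071 Gy


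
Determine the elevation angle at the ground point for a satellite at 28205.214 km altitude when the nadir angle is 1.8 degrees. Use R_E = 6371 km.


r = R_E + alt = 34576.2140 km
Law of sines in the satellite / Earth-center / ground-point triangle:
  sin(nadir)/R_E = sin(90 + el)/r  =>  cos(el) = (r/R_E)*sin(nadir)
cos(el) = (34576.2140 / 6371.0000) * sin(1.8 deg) = 0.1704701
el = arccos(0.1704701) = 80.1848 deg
(Earth-central angle = 90 - nadir - el = 8.0152 deg)

80.1848 degrees


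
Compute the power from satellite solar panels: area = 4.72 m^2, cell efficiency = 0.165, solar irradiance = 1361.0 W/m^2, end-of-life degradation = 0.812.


P = area * eta * S * degradation
P = 4.72 * 0.165 * 1361.0 * 0.812
P = 860.6768 W

860.6768 W


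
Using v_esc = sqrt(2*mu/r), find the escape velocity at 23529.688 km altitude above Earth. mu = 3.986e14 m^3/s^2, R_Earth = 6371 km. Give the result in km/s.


r = 6371.0 + 23529.688 = 29900.6880 km = 2.9900688e+07 m
v_esc = sqrt(2*mu/r) = sqrt(2*3.986e14 / 2.9900688e+07)
v_esc = 5163.4866 m/s = 5.1635 km/s

5.1635 km/s


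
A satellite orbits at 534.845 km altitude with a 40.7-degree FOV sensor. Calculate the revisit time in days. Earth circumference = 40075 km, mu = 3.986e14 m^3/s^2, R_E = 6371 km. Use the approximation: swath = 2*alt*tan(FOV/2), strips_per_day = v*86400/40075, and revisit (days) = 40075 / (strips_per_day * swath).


swath = 2*534.845*tan(0.3551745) = 396.7519 km
v = sqrt(mu/r) = 7597.3168 m/s = 7.5973 km/s
strips/day = v*86400/40075 = 7.5973*86400/40075 = 16.3795
coverage/day = strips * swath = 16.3795 * 396.7519 = 6498.5949 km
revisit = 40075 / 6498.5949 = 6.1667 days

6.1667 days


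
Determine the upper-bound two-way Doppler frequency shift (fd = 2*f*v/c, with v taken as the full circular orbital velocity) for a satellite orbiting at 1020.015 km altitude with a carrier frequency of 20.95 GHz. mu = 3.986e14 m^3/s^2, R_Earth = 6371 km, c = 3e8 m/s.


r = 7.391015e+06 m
v = sqrt(mu/r) = 7343.7284 m/s (worst-case radial velocity)
f = 20.95 GHz = 2.095e+10 Hz
fd = 2*f*v/c = 2*2.095e+10*7343.7284/3.0e+08
fd = 1.0256741e+06 Hz

1.0257e+06 Hz


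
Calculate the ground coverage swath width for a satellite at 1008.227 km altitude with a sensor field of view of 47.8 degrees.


FOV = 47.8 deg = 0.8342674 rad
swath = 2 * alt * tan(FOV/2) = 2 * 1008.227 * tan(0.4171337)
swath = 2 * 1008.227 * 0.443139
swath = 893.5694 km

893.5694 km


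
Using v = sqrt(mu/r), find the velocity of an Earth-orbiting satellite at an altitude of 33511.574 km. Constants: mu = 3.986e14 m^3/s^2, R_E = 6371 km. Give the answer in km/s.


r = R_E + alt = 6371.0 + 33511.574 = 39882.5740 km = 3.9882574e+07 m
v = sqrt(mu/r) = sqrt(3.986e14 / 3.9882574e+07) = 3161.3826 m/s = 3.1614 km/s

3.1614 km/s


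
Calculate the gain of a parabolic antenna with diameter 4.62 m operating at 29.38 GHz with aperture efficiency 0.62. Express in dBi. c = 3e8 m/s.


lambda = c/f = 3e8 / 2.938e+10 = 0.01021103 m
G = eta*(pi*D/lambda)^2 = 0.62*(pi*4.62/0.01021103)^2
G = 1.2526694e+06 (linear)
G = 10*log10(1.2526694e+06) = 60.9784 dBi

60.9784 dBi


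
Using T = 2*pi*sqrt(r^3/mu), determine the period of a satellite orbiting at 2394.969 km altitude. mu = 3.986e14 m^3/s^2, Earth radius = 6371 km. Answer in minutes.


r = 8765.9690 km = 8.765969e+06 m
T = 2*pi*sqrt(r^3/mu) = 2*pi*sqrt(6.7359645e+20 / 3.986e14)
T = 8167.9133 s = 136.1319 min

136.1319 minutes


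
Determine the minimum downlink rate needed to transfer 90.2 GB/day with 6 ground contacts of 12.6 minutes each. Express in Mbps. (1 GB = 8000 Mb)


total contact time = 6 * 12.6 * 60 = 4536.0000 s
data = 90.2 GB = 721600.0000 Mb
rate = 721600.0000 / 4536.0000 = 159.0829 Mbps

159.0829 Mbps


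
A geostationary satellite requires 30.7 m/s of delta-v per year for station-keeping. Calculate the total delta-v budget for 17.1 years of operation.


dV = rate * years = 30.7 * 17.1
dV = 524.9700 m/s

524.9700 m/s


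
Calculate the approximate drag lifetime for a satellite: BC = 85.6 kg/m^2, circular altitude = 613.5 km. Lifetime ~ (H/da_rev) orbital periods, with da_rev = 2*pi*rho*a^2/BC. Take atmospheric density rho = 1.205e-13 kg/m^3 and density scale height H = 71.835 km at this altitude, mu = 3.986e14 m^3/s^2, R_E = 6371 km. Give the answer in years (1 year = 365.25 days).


a = R_E + alt = 6984.5000 km = 6.9845e+06 m
da_rev = 2*pi*rho*a^2/BC = 2*pi*1.205e-13*(6.9845e+06)^2/85.6 = 0.431483104 m per revolution
N = H/da_rev = 71835.0000 m / 0.431483104 m = 166483.9234 revolutions
P = 2*pi*sqrt(a^3/mu) = 5809.1716 s
lifetime = N*P = 166483.9234 * 5809.1716 = 9.6713368e+08 s = 11193.6768 days
years = 11193.6768 / 365.25 = 30.6466 years

30.6466 years


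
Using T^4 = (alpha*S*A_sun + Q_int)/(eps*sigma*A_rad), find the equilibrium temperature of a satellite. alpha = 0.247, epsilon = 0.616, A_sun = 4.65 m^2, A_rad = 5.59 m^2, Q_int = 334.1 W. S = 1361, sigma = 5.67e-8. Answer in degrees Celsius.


Numerator = alpha*S*A_sun + Q_int = 0.247*1361*4.65 + 334.1 = 1897.2766 W
Denominator = eps*sigma*A_rad = 0.616*5.67e-8*5.59 = 1.9524305e-07 W/K^4
T^4 = 9.7175114e+09 K^4
T = 313.9704 K = 40.8204 C

40.8204 degrees Celsius


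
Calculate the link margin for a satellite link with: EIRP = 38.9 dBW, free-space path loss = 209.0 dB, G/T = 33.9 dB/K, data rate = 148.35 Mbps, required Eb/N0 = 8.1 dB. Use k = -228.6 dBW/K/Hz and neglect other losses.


C/N0 = EIRP - FSPL + G/T - k = 38.9 - 209.0 + 33.9 - (-228.6)
C/N0 = 92.4000 dB-Hz
R_b = 148.35 Mbps = 1.4835e+08 bps -> 10*log10(R_b) = 81.7129 dB-Hz
Eb/N0 = C/N0 - 10*log10(R_b) = 92.4000 - 81.7129 = 10.6871 dB
Margin = Eb/N0 - Eb/N0_req = 10.6871 - 8.1 = 2.5871 dB (link closes)

2.5871 dB


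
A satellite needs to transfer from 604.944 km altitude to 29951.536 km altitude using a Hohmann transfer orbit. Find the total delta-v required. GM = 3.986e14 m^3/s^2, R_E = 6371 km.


r1 = 6975.9440 km = 6.975944e+06 m
r2 = 36322.5360 km = 3.6322536e+07 m
dv1 = sqrt(mu/r1)*(sqrt(2*r2/(r1+r2)) - 1) = 2232.1057 m/s
dv2 = sqrt(mu/r2)*(1 - sqrt(2*r1/(r1+r2))) = 1432.2428 m/s
total dv = |dv1| + |dv2| = 2232.1057 + 1432.2428 = 3664.3485 m/s = 3.6643 km/s

3.6643 km/s


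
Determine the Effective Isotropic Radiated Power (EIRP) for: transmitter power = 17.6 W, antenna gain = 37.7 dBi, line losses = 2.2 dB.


Pt = 17.6 W = 12.4551 dBW
EIRP = Pt_dBW + Gt - losses = 12.4551 + 37.7 - 2.2 = 47.9551 dBW

47.9551 dBW


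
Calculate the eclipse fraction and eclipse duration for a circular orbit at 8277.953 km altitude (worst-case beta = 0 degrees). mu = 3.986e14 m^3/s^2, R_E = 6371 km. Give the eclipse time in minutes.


r = 14648.9530 km
T = 294.0830 min
Eclipse fraction = arcsin(R_E/r)/pi = arcsin(6371.0000/14648.9530)/pi
= arcsin(0.4349116)/pi = 0.1432204
Eclipse duration = 0.1432204 * 294.0830 = 42.1187 min

42.1187 minutes


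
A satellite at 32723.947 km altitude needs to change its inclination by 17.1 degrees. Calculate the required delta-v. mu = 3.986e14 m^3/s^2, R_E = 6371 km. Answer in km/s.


r = 39094.9470 km = 3.9094947e+07 m
V = sqrt(mu/r) = 3193.0692 m/s
di = 17.1 deg = 0.2984513 rad
dV = 2*V*sin(di/2) = 2*3193.0692*sin(0.1492257)
dV = 949.4427 m/s = 0.9494427 km/s

0.9494 km/s


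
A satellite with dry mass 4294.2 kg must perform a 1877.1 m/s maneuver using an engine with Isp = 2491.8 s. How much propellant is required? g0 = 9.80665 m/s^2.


ve = Isp * g0 = 2491.8 * 9.80665 = 24436.210470 m/s
mass ratio = exp(dv/ve) = exp(1877.1/24436.210470) = 1.07984372
m_prop = m_dry * (mr - 1) = 4294.2 * (1.07984372 - 1)
m_prop = 342.8649 kg

342.8649 kg


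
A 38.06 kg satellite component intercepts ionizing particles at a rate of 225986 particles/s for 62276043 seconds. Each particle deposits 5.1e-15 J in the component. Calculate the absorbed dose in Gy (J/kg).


Total energy deposited = rate * time * E_per
  = 225986 * 62276043 * 5.1e-15 = 0.07177492 J
Dose = E_total / mass = 0.07177492 / 38.06
Dose = 0.001885836 Gy

0.0019 Gy


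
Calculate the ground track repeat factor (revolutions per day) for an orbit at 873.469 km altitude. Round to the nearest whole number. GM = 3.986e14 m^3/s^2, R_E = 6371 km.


r = 7.244469e+06 m
T = 2*pi*sqrt(r^3/mu) = 6136.5045 s = 102.2751 min
revs/day = 1440 / 102.2751 = 14.0797
Rounded: 14 revolutions per day

14 revolutions per day


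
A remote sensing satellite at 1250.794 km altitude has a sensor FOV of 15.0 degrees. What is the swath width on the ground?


FOV = 15.0 deg = 0.2617994 rad
swath = 2 * alt * tan(FOV/2) = 2 * 1250.794 * tan(0.1308997)
swath = 2 * 1250.794 * 0.1316525
swath = 329.3403 km

329.3403 km


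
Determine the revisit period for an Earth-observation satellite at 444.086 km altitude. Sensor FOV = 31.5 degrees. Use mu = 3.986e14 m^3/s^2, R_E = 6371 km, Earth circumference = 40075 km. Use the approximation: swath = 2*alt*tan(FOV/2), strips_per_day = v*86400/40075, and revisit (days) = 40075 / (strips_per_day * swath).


swath = 2*444.086*tan(0.2748894) = 250.4904 km
v = sqrt(mu/r) = 7647.7376 m/s = 7.6477 km/s
strips/day = v*86400/40075 = 7.6477*86400/40075 = 16.4882
coverage/day = strips * swath = 16.4882 * 250.4904 = 4130.1354 km
revisit = 40075 / 4130.1354 = 9.7031 days

9.7031 days


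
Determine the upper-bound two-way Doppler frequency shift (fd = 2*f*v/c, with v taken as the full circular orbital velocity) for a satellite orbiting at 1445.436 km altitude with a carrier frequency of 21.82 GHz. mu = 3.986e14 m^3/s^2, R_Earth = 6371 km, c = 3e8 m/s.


r = 7.816436e+06 m
v = sqrt(mu/r) = 7141.0859 m/s (worst-case radial velocity)
f = 21.82 GHz = 2.182e+10 Hz
fd = 2*f*v/c = 2*2.182e+10*7141.0859/3.0e+08
fd = 1.03879e+06 Hz

1.0388e+06 Hz


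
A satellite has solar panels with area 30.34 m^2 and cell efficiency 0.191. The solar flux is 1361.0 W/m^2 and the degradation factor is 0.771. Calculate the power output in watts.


P = area * eta * S * degradation
P = 30.34 * 0.191 * 1361.0 * 0.771
P = 6080.8102 W

6080.8102 W


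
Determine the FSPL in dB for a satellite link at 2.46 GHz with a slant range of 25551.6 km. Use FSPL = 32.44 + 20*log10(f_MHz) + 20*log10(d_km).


f = 2.46 GHz = 2460.0000 MHz
d = 25551.6 km
FSPL = 32.44 + 20*log10(2460.0000) + 20*log10(25551.6)
FSPL = 32.44 + 67.8187 + 88.1484
FSPL = 188.4071 dB

188.4071 dB


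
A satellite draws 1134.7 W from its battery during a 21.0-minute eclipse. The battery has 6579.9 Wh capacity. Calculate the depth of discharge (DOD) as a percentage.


E_used = P * t / 60 = 1134.7 * 21.0 / 60 = 397.1450 Wh
DOD = E_used / E_total * 100 = 397.1450 / 6579.9 * 100
DOD = 6.0357 %

6.0357 %


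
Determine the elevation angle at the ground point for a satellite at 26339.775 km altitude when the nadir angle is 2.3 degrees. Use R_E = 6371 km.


r = R_E + alt = 32710.7750 km
Law of sines in the satellite / Earth-center / ground-point triangle:
  sin(nadir)/R_E = sin(90 + el)/r  =>  cos(el) = (r/R_E)*sin(nadir)
cos(el) = (32710.7750 / 6371.0000) * sin(2.3 deg) = 0.2060496
el = arccos(0.2060496) = 78.1091 deg
(Earth-central angle = 90 - nadir - el = 9.5909 deg)

78.1091 degrees


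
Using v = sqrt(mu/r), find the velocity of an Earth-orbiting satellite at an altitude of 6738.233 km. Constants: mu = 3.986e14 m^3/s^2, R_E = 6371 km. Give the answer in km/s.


r = R_E + alt = 6371.0 + 6738.233 = 13109.2330 km = 1.3109233e+07 m
v = sqrt(mu/r) = sqrt(3.986e14 / 1.3109233e+07) = 5514.1682 m/s = 5.5142 km/s

5.5142 km/s


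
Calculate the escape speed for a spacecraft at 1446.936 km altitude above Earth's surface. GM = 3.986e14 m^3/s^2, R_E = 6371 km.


r = 6371.0 + 1446.936 = 7817.9360 km = 7.817936e+06 m
v_esc = sqrt(2*mu/r) = sqrt(2*3.986e14 / 7.817936e+06)
v_esc = 10098.0517 m/s = 10.0981 km/s

10.0981 km/s


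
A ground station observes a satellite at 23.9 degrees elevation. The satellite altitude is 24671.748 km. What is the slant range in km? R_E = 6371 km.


h = 24671.748 km, el = 23.9 deg
d = -R_E*sin(el) + sqrt((R_E*sin(el))^2 + 2*R_E*h + h^2)
d = -6371.0000*sin(0.4171337) + sqrt((6371.0000*0.4051416)^2 + 2*6371.0000*24671.748 + 24671.748^2)
d = 27910.2341 km

27910.2341 km
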